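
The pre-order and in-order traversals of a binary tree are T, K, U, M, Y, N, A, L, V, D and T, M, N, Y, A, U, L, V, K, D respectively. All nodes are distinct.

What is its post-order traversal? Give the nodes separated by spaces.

N A Y M V L U D K T

The first element of pre-order is the root; it splits in-order into left and right subtrees.
Root T: left subtree has 0 nodes { }, right has 9 {M, N, Y, A, U, L, V, K, D}.
  Root K: left subtree has 7 nodes {M, N, Y, A, U, L, V}, right has 1 {D}.
    Root U: left subtree has 4 nodes {M, N, Y, A}, right has 2 {L, V}.
      Root M: left subtree has 0 nodes { }, right has 3 {N, Y, A}.
        Root Y: left subtree has 1 node {N}, right has 1 {A}.
      Root L: left subtree has 0 nodes { }, right has 1 {V}.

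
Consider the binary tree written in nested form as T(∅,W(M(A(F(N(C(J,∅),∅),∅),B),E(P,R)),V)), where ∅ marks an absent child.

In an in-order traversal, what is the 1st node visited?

In-order visits the left subtree, then the node, then the right subtree.
At T: no left child.
Visit T.
At T: go right to W.
  At W: go left to M.
    At M: go left to A.
      At A: go left to F.
        At F: go left to N.
          At N: go left to C.
            At C: go left to J.
              J is a leaf — visit J.
            Visit C.
            At C: no right child.
          Visit N.
          At N: no right child.
        Visit F.
        At F: no right child.
      Visit A.
      At A: go right to B.
        B is a leaf — visit B.
    Visit M.
    At M: go right to E.
      At E: go left to P.
        P is a leaf — visit P.
      Visit E.
      At E: go right to R.
        R is a leaf — visit R.
  Visit W.
  At W: go right to V.
    V is a leaf — visit V.
Full in-order sequence: T, J, C, N, F, A, B, M, P, E, R, W, V.

T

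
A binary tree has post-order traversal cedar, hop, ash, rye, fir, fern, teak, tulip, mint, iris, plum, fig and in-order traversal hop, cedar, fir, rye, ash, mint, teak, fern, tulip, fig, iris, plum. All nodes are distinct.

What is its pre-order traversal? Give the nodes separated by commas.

The last element of post-order is the root; it splits in-order into left and right subtrees.
Root fig: left subtree has 9 nodes {hop, cedar, fir, rye, ash, mint, teak, fern, tulip}, right has 2 {iris, plum}.
  Root mint: left subtree has 5 nodes {hop, cedar, fir, rye, ash}, right has 3 {teak, fern, tulip}.
    Root fir: left subtree has 2 nodes {hop, cedar}, right has 2 {rye, ash}.
      Root hop: left subtree has 0 nodes { }, right has 1 {cedar}.
      Root rye: left subtree has 0 nodes { }, right has 1 {ash}.
    Root tulip: left subtree has 2 nodes {teak, fern}, right has 0 { }.
      Root teak: left subtree has 0 nodes { }, right has 1 {fern}.
  Root plum: left subtree has 1 node {iris}, right has 0 { }.

fig, mint, fir, hop, cedar, rye, ash, tulip, teak, fern, plum, iris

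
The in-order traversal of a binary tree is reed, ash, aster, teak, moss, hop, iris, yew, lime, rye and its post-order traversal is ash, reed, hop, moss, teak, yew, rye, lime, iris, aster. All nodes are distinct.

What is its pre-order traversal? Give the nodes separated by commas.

The last element of post-order is the root; it splits in-order into left and right subtrees.
Root aster: left subtree has 2 nodes {reed, ash}, right has 7 {teak, moss, hop, iris, yew, lime, rye}.
  Root reed: left subtree has 0 nodes { }, right has 1 {ash}.
  Root iris: left subtree has 3 nodes {teak, moss, hop}, right has 3 {yew, lime, rye}.
    Root teak: left subtree has 0 nodes { }, right has 2 {moss, hop}.
      Root moss: left subtree has 0 nodes { }, right has 1 {hop}.
    Root lime: left subtree has 1 node {yew}, right has 1 {rye}.

aster, reed, ash, iris, teak, moss, hop, lime, yew, rye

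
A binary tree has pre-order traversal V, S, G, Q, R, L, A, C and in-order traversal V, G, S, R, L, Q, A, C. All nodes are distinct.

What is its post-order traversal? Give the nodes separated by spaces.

The first element of pre-order is the root; it splits in-order into left and right subtrees.
Root V: left subtree has 0 nodes { }, right has 7 {G, S, R, L, Q, A, C}.
  Root S: left subtree has 1 node {G}, right has 5 {R, L, Q, A, C}.
    Root Q: left subtree has 2 nodes {R, L}, right has 2 {A, C}.
      Root R: left subtree has 0 nodes { }, right has 1 {L}.
      Root A: left subtree has 0 nodes { }, right has 1 {C}.

G L R C A Q S V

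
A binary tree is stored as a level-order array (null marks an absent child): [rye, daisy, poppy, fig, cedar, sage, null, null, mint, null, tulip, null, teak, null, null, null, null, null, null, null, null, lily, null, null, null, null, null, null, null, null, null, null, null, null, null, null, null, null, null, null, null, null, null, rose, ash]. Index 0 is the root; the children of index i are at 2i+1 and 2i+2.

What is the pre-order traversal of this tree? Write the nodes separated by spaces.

Pre-order visits the node, then its left subtree, then its right subtree.
Visit rye.
At rye: go left to daisy.
  Visit daisy.
  At daisy: go left to fig.
    Visit fig.
    At fig: no left child.
    At fig: go right to mint.
      mint is a leaf — visit mint.
  At daisy: go right to cedar.
    Visit cedar.
    At cedar: no left child.
    At cedar: go right to tulip.
      Visit tulip.
      At tulip: go left to lily.
        Visit lily.
        At lily: go left to rose.
          rose is a leaf — visit rose.
        At lily: go right to ash.
          ash is a leaf — visit ash.
      At tulip: no right child.
At rye: go right to poppy.
  Visit poppy.
  At poppy: go left to sage.
    Visit sage.
    At sage: no left child.
    At sage: go right to teak.
      teak is a leaf — visit teak.
  At poppy: no right child.

rye daisy fig mint cedar tulip lily rose ash poppy sage teak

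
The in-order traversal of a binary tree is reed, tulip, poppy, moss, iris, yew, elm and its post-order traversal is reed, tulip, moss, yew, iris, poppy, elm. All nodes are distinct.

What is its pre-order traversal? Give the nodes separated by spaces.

The last element of post-order is the root; it splits in-order into left and right subtrees.
Root elm: left subtree has 6 nodes {reed, tulip, poppy, moss, iris, yew}, right has 0 { }.
  Root poppy: left subtree has 2 nodes {reed, tulip}, right has 3 {moss, iris, yew}.
    Root tulip: left subtree has 1 node {reed}, right has 0 { }.
    Root iris: left subtree has 1 node {moss}, right has 1 {yew}.

elm poppy tulip reed iris moss yew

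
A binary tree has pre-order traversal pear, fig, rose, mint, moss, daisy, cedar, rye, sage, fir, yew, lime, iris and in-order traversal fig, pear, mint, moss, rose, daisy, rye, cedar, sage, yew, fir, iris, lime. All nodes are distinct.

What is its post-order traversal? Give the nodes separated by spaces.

fig moss mint rye yew iris lime fir sage cedar daisy rose pear

The first element of pre-order is the root; it splits in-order into left and right subtrees.
Root pear: left subtree has 1 node {fig}, right has 11 {mint, moss, rose, daisy, rye, cedar, sage, yew, fir, iris, lime}.
  Root rose: left subtree has 2 nodes {mint, moss}, right has 8 {daisy, rye, cedar, sage, yew, fir, iris, lime}.
    Root mint: left subtree has 0 nodes { }, right has 1 {moss}.
    Root daisy: left subtree has 0 nodes { }, right has 7 {rye, cedar, sage, yew, fir, iris, lime}.
      Root cedar: left subtree has 1 node {rye}, right has 5 {sage, yew, fir, iris, lime}.
        Root sage: left subtree has 0 nodes { }, right has 4 {yew, fir, iris, lime}.
          Root fir: left subtree has 1 node {yew}, right has 2 {iris, lime}.
            Root lime: left subtree has 1 node {iris}, right has 0 { }.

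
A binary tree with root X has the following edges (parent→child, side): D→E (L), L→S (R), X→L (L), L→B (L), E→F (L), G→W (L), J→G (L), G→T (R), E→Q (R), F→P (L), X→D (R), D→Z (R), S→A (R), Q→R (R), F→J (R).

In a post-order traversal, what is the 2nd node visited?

Post-order visits the left subtree, then the right subtree, then the node.
At X: go left to L.
  At L: go left to B.
    B is a leaf — visit B.
  At L: go right to S.
    At S: no left child.
    At S: go right to A.
      A is a leaf — visit A.
    Visit S.
  Visit L.
At X: go right to D.
  At D: go left to E.
    At E: go left to F.
      At F: go left to P.
        P is a leaf — visit P.
      At F: go right to J.
        At J: go left to G.
          At G: go left to W.
            W is a leaf — visit W.
          At G: go right to T.
            T is a leaf — visit T.
          Visit G.
        At J: no right child.
        Visit J.
      Visit F.
    At E: go right to Q.
      At Q: no left child.
      At Q: go right to R.
        R is a leaf — visit R.
      Visit Q.
    Visit E.
  At D: go right to Z.
    Z is a leaf — visit Z.
  Visit D.
Visit X.
Full post-order sequence: B, A, S, L, P, W, T, G, J, F, R, Q, E, Z, D, X.

A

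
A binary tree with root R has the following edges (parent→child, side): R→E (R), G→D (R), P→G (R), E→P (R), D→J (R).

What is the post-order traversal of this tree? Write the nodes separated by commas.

Post-order visits the left subtree, then the right subtree, then the node.
At R: no left child.
At R: go right to E.
  At E: no left child.
  At E: go right to P.
    At P: no left child.
    At P: go right to G.
      At G: no left child.
      At G: go right to D.
        At D: no left child.
        At D: go right to J.
          J is a leaf — visit J.
        Visit D.
      Visit G.
    Visit P.
  Visit E.
Visit R.

J, D, G, P, E, R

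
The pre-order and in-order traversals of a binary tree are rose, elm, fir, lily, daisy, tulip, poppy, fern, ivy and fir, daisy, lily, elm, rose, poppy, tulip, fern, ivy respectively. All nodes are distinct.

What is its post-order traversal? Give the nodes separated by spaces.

daisy lily fir elm poppy ivy fern tulip rose

The first element of pre-order is the root; it splits in-order into left and right subtrees.
Root rose: left subtree has 4 nodes {fir, daisy, lily, elm}, right has 4 {poppy, tulip, fern, ivy}.
  Root elm: left subtree has 3 nodes {fir, daisy, lily}, right has 0 { }.
    Root fir: left subtree has 0 nodes { }, right has 2 {daisy, lily}.
      Root lily: left subtree has 1 node {daisy}, right has 0 { }.
  Root tulip: left subtree has 1 node {poppy}, right has 2 {fern, ivy}.
    Root fern: left subtree has 0 nodes { }, right has 1 {ivy}.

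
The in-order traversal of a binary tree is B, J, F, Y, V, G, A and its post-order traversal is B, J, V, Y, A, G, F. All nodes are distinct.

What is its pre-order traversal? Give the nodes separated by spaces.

The last element of post-order is the root; it splits in-order into left and right subtrees.
Root F: left subtree has 2 nodes {B, J}, right has 4 {Y, V, G, A}.
  Root J: left subtree has 1 node {B}, right has 0 { }.
  Root G: left subtree has 2 nodes {Y, V}, right has 1 {A}.
    Root Y: left subtree has 0 nodes { }, right has 1 {V}.

F J B G Y V A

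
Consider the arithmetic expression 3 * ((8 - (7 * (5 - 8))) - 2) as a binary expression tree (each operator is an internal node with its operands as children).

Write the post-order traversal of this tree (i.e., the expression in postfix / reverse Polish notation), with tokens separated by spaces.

3 8 7 5 8 - * - 2 - *

Post-order on an expression tree gives postfix notation: for each operator, emit left operand, right operand, then the operator.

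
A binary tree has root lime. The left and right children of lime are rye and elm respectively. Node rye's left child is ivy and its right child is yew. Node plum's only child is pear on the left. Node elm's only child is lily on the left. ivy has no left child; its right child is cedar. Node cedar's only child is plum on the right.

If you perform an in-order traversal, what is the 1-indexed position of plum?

4

In-order visits the left subtree, then the node, then the right subtree.
At lime: go left to rye.
  At rye: go left to ivy.
    At ivy: no left child.
    Visit ivy.
    At ivy: go right to cedar.
      At cedar: no left child.
      Visit cedar.
      At cedar: go right to plum.
        At plum: go left to pear.
          pear is a leaf — visit pear.
        Visit plum.
        At plum: no right child.
  Visit rye.
  At rye: go right to yew.
    yew is a leaf — visit yew.
Visit lime.
At lime: go right to elm.
  At elm: go left to lily.
    lily is a leaf — visit lily.
  Visit elm.
  At elm: no right child.
Full in-order sequence: ivy, cedar, pear, plum, rye, yew, lime, lily, elm.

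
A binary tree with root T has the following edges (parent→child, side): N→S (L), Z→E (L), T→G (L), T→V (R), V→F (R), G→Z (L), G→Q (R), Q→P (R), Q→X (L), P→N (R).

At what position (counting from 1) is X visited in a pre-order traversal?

6

Pre-order visits the node, then its left subtree, then its right subtree.
Visit T.
At T: go left to G.
  Visit G.
  At G: go left to Z.
    Visit Z.
    At Z: go left to E.
      E is a leaf — visit E.
    At Z: no right child.
  At G: go right to Q.
    Visit Q.
    At Q: go left to X.
      X is a leaf — visit X.
    At Q: go right to P.
      Visit P.
      At P: no left child.
      At P: go right to N.
        Visit N.
        At N: go left to S.
          S is a leaf — visit S.
        At N: no right child.
At T: go right to V.
  Visit V.
  At V: no left child.
  At V: go right to F.
    F is a leaf — visit F.
Full pre-order sequence: T, G, Z, E, Q, X, P, N, S, V, F.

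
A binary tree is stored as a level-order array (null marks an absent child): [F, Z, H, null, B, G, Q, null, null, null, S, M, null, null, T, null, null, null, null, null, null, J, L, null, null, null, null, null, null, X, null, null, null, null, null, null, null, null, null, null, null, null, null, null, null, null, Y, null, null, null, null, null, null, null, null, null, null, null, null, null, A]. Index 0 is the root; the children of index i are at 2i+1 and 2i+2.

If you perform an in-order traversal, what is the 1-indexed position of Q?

In-order visits the left subtree, then the node, then the right subtree.
At F: go left to Z.
  At Z: no left child.
  Visit Z.
  At Z: go right to B.
    At B: no left child.
    Visit B.
    At B: go right to S.
      At S: go left to J.
        J is a leaf — visit J.
      Visit S.
      At S: go right to L.
        At L: no left child.
        Visit L.
        At L: go right to Y.
          Y is a leaf — visit Y.
Visit F.
At F: go right to H.
  At H: go left to G.
    At G: go left to M.
      M is a leaf — visit M.
    Visit G.
    At G: no right child.
  Visit H.
  At H: go right to Q.
    At Q: no left child.
    Visit Q.
    At Q: go right to T.
      At T: go left to X.
        At X: no left child.
        Visit X.
        At X: go right to A.
          A is a leaf — visit A.
      Visit T.
      At T: no right child.
Full in-order sequence: Z, B, J, S, L, Y, F, M, G, H, Q, X, A, T.

11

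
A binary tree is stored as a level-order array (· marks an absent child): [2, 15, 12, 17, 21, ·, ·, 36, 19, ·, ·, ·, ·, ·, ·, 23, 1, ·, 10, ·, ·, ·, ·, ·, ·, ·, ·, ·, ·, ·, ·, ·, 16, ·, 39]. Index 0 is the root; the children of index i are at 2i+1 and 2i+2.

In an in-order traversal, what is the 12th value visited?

12

In-order visits the left subtree, then the node, then the right subtree.
At 2: go left to 15.
  At 15: go left to 17.
    At 17: go left to 36.
      At 36: go left to 23.
        At 23: no left child.
        Visit 23.
        At 23: go right to 16.
          16 is a leaf — visit 16.
      Visit 36.
      At 36: go right to 1.
        At 1: no left child.
        Visit 1.
        At 1: go right to 39.
          39 is a leaf — visit 39.
    Visit 17.
    At 17: go right to 19.
      At 19: no left child.
      Visit 19.
      At 19: go right to 10.
        10 is a leaf — visit 10.
  Visit 15.
  At 15: go right to 21.
    21 is a leaf — visit 21.
Visit 2.
At 2: go right to 12.
  12 is a leaf — visit 12.
Full in-order sequence: 23, 16, 36, 1, 39, 17, 19, 10, 15, 21, 2, 12.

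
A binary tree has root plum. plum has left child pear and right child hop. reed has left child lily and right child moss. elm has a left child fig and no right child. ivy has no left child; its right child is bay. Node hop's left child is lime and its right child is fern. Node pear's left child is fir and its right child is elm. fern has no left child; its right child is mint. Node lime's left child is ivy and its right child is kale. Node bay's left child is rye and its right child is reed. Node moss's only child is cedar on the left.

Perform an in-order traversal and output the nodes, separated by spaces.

fir pear fig elm plum ivy rye bay lily reed cedar moss lime kale hop fern mint

In-order visits the left subtree, then the node, then the right subtree.
At plum: go left to pear.
  At pear: go left to fir.
    fir is a leaf — visit fir.
  Visit pear.
  At pear: go right to elm.
    At elm: go left to fig.
      fig is a leaf — visit fig.
    Visit elm.
    At elm: no right child.
Visit plum.
At plum: go right to hop.
  At hop: go left to lime.
    At lime: go left to ivy.
      At ivy: no left child.
      Visit ivy.
      At ivy: go right to bay.
        At bay: go left to rye.
          rye is a leaf — visit rye.
        Visit bay.
        At bay: go right to reed.
          At reed: go left to lily.
            lily is a leaf — visit lily.
          Visit reed.
          At reed: go right to moss.
            At moss: go left to cedar.
              cedar is a leaf — visit cedar.
            Visit moss.
            At moss: no right child.
    Visit lime.
    At lime: go right to kale.
      kale is a leaf — visit kale.
  Visit hop.
  At hop: go right to fern.
    At fern: no left child.
    Visit fern.
    At fern: go right to mint.
      mint is a leaf — visit mint.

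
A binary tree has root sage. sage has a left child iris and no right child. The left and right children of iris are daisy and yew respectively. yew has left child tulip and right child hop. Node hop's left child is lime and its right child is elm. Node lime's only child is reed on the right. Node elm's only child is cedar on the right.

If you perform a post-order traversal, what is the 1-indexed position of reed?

Post-order visits the left subtree, then the right subtree, then the node.
At sage: go left to iris.
  At iris: go left to daisy.
    daisy is a leaf — visit daisy.
  At iris: go right to yew.
    At yew: go left to tulip.
      tulip is a leaf — visit tulip.
    At yew: go right to hop.
      At hop: go left to lime.
        At lime: no left child.
        At lime: go right to reed.
          reed is a leaf — visit reed.
        Visit lime.
      At hop: go right to elm.
        At elm: no left child.
        At elm: go right to cedar.
          cedar is a leaf — visit cedar.
        Visit elm.
      Visit hop.
    Visit yew.
  Visit iris.
At sage: no right child.
Visit sage.
Full post-order sequence: daisy, tulip, reed, lime, cedar, elm, hop, yew, iris, sage.

3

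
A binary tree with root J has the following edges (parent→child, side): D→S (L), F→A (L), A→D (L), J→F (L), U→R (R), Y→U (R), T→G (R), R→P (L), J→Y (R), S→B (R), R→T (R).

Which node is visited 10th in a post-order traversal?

U

Post-order visits the left subtree, then the right subtree, then the node.
At J: go left to F.
  At F: go left to A.
    At A: go left to D.
      At D: go left to S.
        At S: no left child.
        At S: go right to B.
          B is a leaf — visit B.
        Visit S.
      At D: no right child.
      Visit D.
    At A: no right child.
    Visit A.
  At F: no right child.
  Visit F.
At J: go right to Y.
  At Y: no left child.
  At Y: go right to U.
    At U: no left child.
    At U: go right to R.
      At R: go left to P.
        P is a leaf — visit P.
      At R: go right to T.
        At T: no left child.
        At T: go right to G.
          G is a leaf — visit G.
        Visit T.
      Visit R.
    Visit U.
  Visit Y.
Visit J.
Full post-order sequence: B, S, D, A, F, P, G, T, R, U, Y, J.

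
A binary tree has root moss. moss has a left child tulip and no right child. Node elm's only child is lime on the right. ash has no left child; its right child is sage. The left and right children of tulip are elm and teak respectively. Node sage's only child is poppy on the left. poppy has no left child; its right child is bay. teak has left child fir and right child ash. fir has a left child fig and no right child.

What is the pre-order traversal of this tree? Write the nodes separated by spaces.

moss tulip elm lime teak fir fig ash sage poppy bay

Pre-order visits the node, then its left subtree, then its right subtree.
Visit moss.
At moss: go left to tulip.
  Visit tulip.
  At tulip: go left to elm.
    Visit elm.
    At elm: no left child.
    At elm: go right to lime.
      lime is a leaf — visit lime.
  At tulip: go right to teak.
    Visit teak.
    At teak: go left to fir.
      Visit fir.
      At fir: go left to fig.
        fig is a leaf — visit fig.
      At fir: no right child.
    At teak: go right to ash.
      Visit ash.
      At ash: no left child.
      At ash: go right to sage.
        Visit sage.
        At sage: go left to poppy.
          Visit poppy.
          At poppy: no left child.
          At poppy: go right to bay.
            bay is a leaf — visit bay.
        At sage: no right child.
At moss: no right child.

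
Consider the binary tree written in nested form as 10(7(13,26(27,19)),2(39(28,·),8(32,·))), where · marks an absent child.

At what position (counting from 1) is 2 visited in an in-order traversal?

9

In-order visits the left subtree, then the node, then the right subtree.
At 10: go left to 7.
  At 7: go left to 13.
    13 is a leaf — visit 13.
  Visit 7.
  At 7: go right to 26.
    At 26: go left to 27.
      27 is a leaf — visit 27.
    Visit 26.
    At 26: go right to 19.
      19 is a leaf — visit 19.
Visit 10.
At 10: go right to 2.
  At 2: go left to 39.
    At 39: go left to 28.
      28 is a leaf — visit 28.
    Visit 39.
    At 39: no right child.
  Visit 2.
  At 2: go right to 8.
    At 8: go left to 32.
      32 is a leaf — visit 32.
    Visit 8.
    At 8: no right child.
Full in-order sequence: 13, 7, 27, 26, 19, 10, 28, 39, 2, 32, 8.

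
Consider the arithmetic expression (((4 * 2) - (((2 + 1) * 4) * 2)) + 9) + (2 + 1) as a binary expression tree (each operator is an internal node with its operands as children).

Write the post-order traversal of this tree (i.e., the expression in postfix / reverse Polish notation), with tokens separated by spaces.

Post-order on an expression tree gives postfix notation: for each operator, emit left operand, right operand, then the operator.

4 2 * 2 1 + 4 * 2 * - 9 + 2 1 + +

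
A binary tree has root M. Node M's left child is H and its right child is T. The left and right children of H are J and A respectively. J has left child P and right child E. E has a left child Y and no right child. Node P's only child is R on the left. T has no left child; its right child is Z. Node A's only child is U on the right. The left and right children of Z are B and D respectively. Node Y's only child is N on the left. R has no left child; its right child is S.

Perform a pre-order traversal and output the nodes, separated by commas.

M, H, J, P, R, S, E, Y, N, A, U, T, Z, B, D

Pre-order visits the node, then its left subtree, then its right subtree.
Visit M.
At M: go left to H.
  Visit H.
  At H: go left to J.
    Visit J.
    At J: go left to P.
      Visit P.
      At P: go left to R.
        Visit R.
        At R: no left child.
        At R: go right to S.
          S is a leaf — visit S.
      At P: no right child.
    At J: go right to E.
      Visit E.
      At E: go left to Y.
        Visit Y.
        At Y: go left to N.
          N is a leaf — visit N.
        At Y: no right child.
      At E: no right child.
  At H: go right to A.
    Visit A.
    At A: no left child.
    At A: go right to U.
      U is a leaf — visit U.
At M: go right to T.
  Visit T.
  At T: no left child.
  At T: go right to Z.
    Visit Z.
    At Z: go left to B.
      B is a leaf — visit B.
    At Z: go right to D.
      D is a leaf — visit D.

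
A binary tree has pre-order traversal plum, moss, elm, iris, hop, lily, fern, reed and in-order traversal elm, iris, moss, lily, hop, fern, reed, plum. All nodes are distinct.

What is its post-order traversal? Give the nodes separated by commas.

iris, elm, lily, reed, fern, hop, moss, plum

The first element of pre-order is the root; it splits in-order into left and right subtrees.
Root plum: left subtree has 7 nodes {elm, iris, moss, lily, hop, fern, reed}, right has 0 { }.
  Root moss: left subtree has 2 nodes {elm, iris}, right has 4 {lily, hop, fern, reed}.
    Root elm: left subtree has 0 nodes { }, right has 1 {iris}.
    Root hop: left subtree has 1 node {lily}, right has 2 {fern, reed}.
      Root fern: left subtree has 0 nodes { }, right has 1 {reed}.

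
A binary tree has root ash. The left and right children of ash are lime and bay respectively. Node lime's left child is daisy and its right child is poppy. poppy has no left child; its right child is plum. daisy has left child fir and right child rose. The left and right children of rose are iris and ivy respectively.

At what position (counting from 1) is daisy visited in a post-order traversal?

5

Post-order visits the left subtree, then the right subtree, then the node.
At ash: go left to lime.
  At lime: go left to daisy.
    At daisy: go left to fir.
      fir is a leaf — visit fir.
    At daisy: go right to rose.
      At rose: go left to iris.
        iris is a leaf — visit iris.
      At rose: go right to ivy.
        ivy is a leaf — visit ivy.
      Visit rose.
    Visit daisy.
  At lime: go right to poppy.
    At poppy: no left child.
    At poppy: go right to plum.
      plum is a leaf — visit plum.
    Visit poppy.
  Visit lime.
At ash: go right to bay.
  bay is a leaf — visit bay.
Visit ash.
Full post-order sequence: fir, iris, ivy, rose, daisy, plum, poppy, lime, bay, ash.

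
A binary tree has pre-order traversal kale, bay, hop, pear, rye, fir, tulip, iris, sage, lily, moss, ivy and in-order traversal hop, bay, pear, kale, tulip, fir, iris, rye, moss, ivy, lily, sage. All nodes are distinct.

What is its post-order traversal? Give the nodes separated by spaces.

hop pear bay tulip iris fir ivy moss lily sage rye kale

The first element of pre-order is the root; it splits in-order into left and right subtrees.
Root kale: left subtree has 3 nodes {hop, bay, pear}, right has 8 {tulip, fir, iris, rye, moss, ivy, lily, sage}.
  Root bay: left subtree has 1 node {hop}, right has 1 {pear}.
  Root rye: left subtree has 3 nodes {tulip, fir, iris}, right has 4 {moss, ivy, lily, sage}.
    Root fir: left subtree has 1 node {tulip}, right has 1 {iris}.
    Root sage: left subtree has 3 nodes {moss, ivy, lily}, right has 0 { }.
      Root lily: left subtree has 2 nodes {moss, ivy}, right has 0 { }.
        Root moss: left subtree has 0 nodes { }, right has 1 {ivy}.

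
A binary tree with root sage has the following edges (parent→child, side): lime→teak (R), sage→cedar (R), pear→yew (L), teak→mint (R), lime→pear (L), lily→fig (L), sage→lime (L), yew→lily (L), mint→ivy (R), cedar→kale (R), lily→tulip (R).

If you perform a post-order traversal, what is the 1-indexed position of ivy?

Post-order visits the left subtree, then the right subtree, then the node.
At sage: go left to lime.
  At lime: go left to pear.
    At pear: go left to yew.
      At yew: go left to lily.
        At lily: go left to fig.
          fig is a leaf — visit fig.
        At lily: go right to tulip.
          tulip is a leaf — visit tulip.
        Visit lily.
      At yew: no right child.
      Visit yew.
    At pear: no right child.
    Visit pear.
  At lime: go right to teak.
    At teak: no left child.
    At teak: go right to mint.
      At mint: no left child.
      At mint: go right to ivy.
        ivy is a leaf — visit ivy.
      Visit mint.
    Visit teak.
  Visit lime.
At sage: go right to cedar.
  At cedar: no left child.
  At cedar: go right to kale.
    kale is a leaf — visit kale.
  Visit cedar.
Visit sage.
Full post-order sequence: fig, tulip, lily, yew, pear, ivy, mint, teak, lime, kale, cedar, sage.

6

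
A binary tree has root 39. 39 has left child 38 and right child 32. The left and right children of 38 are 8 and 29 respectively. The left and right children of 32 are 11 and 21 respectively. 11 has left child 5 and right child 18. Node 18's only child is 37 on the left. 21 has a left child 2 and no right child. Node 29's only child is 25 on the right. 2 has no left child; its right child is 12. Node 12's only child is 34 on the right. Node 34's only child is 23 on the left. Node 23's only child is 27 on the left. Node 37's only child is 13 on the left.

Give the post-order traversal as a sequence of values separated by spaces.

8 25 29 38 5 13 37 18 11 27 23 34 12 2 21 32 39

Post-order visits the left subtree, then the right subtree, then the node.
At 39: go left to 38.
  At 38: go left to 8.
    8 is a leaf — visit 8.
  At 38: go right to 29.
    At 29: no left child.
    At 29: go right to 25.
      25 is a leaf — visit 25.
    Visit 29.
  Visit 38.
At 39: go right to 32.
  At 32: go left to 11.
    At 11: go left to 5.
      5 is a leaf — visit 5.
    At 11: go right to 18.
      At 18: go left to 37.
        At 37: go left to 13.
          13 is a leaf — visit 13.
        At 37: no right child.
        Visit 37.
      At 18: no right child.
      Visit 18.
    Visit 11.
  At 32: go right to 21.
    At 21: go left to 2.
      At 2: no left child.
      At 2: go right to 12.
        At 12: no left child.
        At 12: go right to 34.
          At 34: go left to 23.
            At 23: go left to 27.
              27 is a leaf — visit 27.
            At 23: no right child.
            Visit 23.
          At 34: no right child.
          Visit 34.
        Visit 12.
      Visit 2.
    At 21: no right child.
    Visit 21.
  Visit 32.
Visit 39.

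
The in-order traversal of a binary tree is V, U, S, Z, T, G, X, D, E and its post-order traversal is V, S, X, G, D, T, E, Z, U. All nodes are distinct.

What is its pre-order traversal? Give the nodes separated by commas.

U, V, Z, S, E, T, D, G, X

The last element of post-order is the root; it splits in-order into left and right subtrees.
Root U: left subtree has 1 node {V}, right has 7 {S, Z, T, G, X, D, E}.
  Root Z: left subtree has 1 node {S}, right has 5 {T, G, X, D, E}.
    Root E: left subtree has 4 nodes {T, G, X, D}, right has 0 { }.
      Root T: left subtree has 0 nodes { }, right has 3 {G, X, D}.
        Root D: left subtree has 2 nodes {G, X}, right has 0 { }.
          Root G: left subtree has 0 nodes { }, right has 1 {X}.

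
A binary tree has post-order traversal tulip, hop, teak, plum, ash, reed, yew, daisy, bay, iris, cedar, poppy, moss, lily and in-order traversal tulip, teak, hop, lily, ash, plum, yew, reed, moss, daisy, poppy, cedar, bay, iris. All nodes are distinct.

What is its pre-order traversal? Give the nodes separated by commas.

The last element of post-order is the root; it splits in-order into left and right subtrees.
Root lily: left subtree has 3 nodes {tulip, teak, hop}, right has 10 {ash, plum, yew, reed, moss, daisy, poppy, cedar, bay, iris}.
  Root teak: left subtree has 1 node {tulip}, right has 1 {hop}.
  Root moss: left subtree has 4 nodes {ash, plum, yew, reed}, right has 5 {daisy, poppy, cedar, bay, iris}.
    Root yew: left subtree has 2 nodes {ash, plum}, right has 1 {reed}.
      Root ash: left subtree has 0 nodes { }, right has 1 {plum}.
    Root poppy: left subtree has 1 node {daisy}, right has 3 {cedar, bay, iris}.
      Root cedar: left subtree has 0 nodes { }, right has 2 {bay, iris}.
        Root iris: left subtree has 1 node {bay}, right has 0 { }.

lily, teak, tulip, hop, moss, yew, ash, plum, reed, poppy, daisy, cedar, iris, bay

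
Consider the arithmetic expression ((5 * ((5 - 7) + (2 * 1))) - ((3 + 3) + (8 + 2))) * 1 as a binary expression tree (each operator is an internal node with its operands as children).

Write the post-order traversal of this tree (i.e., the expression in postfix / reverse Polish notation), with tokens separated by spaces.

Post-order on an expression tree gives postfix notation: for each operator, emit left operand, right operand, then the operator.

5 5 7 - 2 1 * + * 3 3 + 8 2 + + - 1 *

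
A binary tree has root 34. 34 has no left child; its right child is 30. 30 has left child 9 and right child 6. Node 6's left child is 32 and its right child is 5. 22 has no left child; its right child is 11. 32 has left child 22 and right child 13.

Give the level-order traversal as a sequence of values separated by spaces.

34 30 9 6 32 5 22 13 11

Level-order visits nodes level by level from the root, left to right within each level.
Level 0: 34
Level 1: 30
Level 2: 9, 6
Level 3: 32, 5
Level 4: 22, 13
Level 5: 11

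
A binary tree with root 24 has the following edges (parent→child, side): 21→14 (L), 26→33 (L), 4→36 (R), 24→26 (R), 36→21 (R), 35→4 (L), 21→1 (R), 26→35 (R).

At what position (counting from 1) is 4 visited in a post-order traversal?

6

Post-order visits the left subtree, then the right subtree, then the node.
At 24: no left child.
At 24: go right to 26.
  At 26: go left to 33.
    33 is a leaf — visit 33.
  At 26: go right to 35.
    At 35: go left to 4.
      At 4: no left child.
      At 4: go right to 36.
        At 36: no left child.
        At 36: go right to 21.
          At 21: go left to 14.
            14 is a leaf — visit 14.
          At 21: go right to 1.
            1 is a leaf — visit 1.
          Visit 21.
        Visit 36.
      Visit 4.
    At 35: no right child.
    Visit 35.
  Visit 26.
Visit 24.
Full post-order sequence: 33, 14, 1, 21, 36, 4, 35, 26, 24.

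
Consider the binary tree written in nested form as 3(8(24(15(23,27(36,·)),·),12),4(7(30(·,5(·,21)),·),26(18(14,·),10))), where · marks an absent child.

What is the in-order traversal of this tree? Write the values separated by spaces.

In-order visits the left subtree, then the node, then the right subtree.
At 3: go left to 8.
  At 8: go left to 24.
    At 24: go left to 15.
      At 15: go left to 23.
        23 is a leaf — visit 23.
      Visit 15.
      At 15: go right to 27.
        At 27: go left to 36.
          36 is a leaf — visit 36.
        Visit 27.
        At 27: no right child.
    Visit 24.
    At 24: no right child.
  Visit 8.
  At 8: go right to 12.
    12 is a leaf — visit 12.
Visit 3.
At 3: go right to 4.
  At 4: go left to 7.
    At 7: go left to 30.
      At 30: no left child.
      Visit 30.
      At 30: go right to 5.
        At 5: no left child.
        Visit 5.
        At 5: go right to 21.
          21 is a leaf — visit 21.
    Visit 7.
    At 7: no right child.
  Visit 4.
  At 4: go right to 26.
    At 26: go left to 18.
      At 18: go left to 14.
        14 is a leaf — visit 14.
      Visit 18.
      At 18: no right child.
    Visit 26.
    At 26: go right to 10.
      10 is a leaf — visit 10.

23 15 36 27 24 8 12 3 30 5 21 7 4 14 18 26 10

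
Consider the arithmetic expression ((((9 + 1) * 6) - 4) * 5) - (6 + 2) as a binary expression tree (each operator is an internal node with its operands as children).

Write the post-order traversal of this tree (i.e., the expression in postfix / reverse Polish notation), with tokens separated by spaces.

Post-order on an expression tree gives postfix notation: for each operator, emit left operand, right operand, then the operator.

9 1 + 6 * 4 - 5 * 6 2 + -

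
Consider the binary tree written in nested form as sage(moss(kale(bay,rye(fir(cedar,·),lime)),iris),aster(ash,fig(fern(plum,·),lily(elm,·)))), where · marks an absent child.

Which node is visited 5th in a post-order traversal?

Post-order visits the left subtree, then the right subtree, then the node.
At sage: go left to moss.
  At moss: go left to kale.
    At kale: go left to bay.
      bay is a leaf — visit bay.
    At kale: go right to rye.
      At rye: go left to fir.
        At fir: go left to cedar.
          cedar is a leaf — visit cedar.
        At fir: no right child.
        Visit fir.
      At rye: go right to lime.
        lime is a leaf — visit lime.
      Visit rye.
    Visit kale.
  At moss: go right to iris.
    iris is a leaf — visit iris.
  Visit moss.
At sage: go right to aster.
  At aster: go left to ash.
    ash is a leaf — visit ash.
  At aster: go right to fig.
    At fig: go left to fern.
      At fern: go left to plum.
        plum is a leaf — visit plum.
      At fern: no right child.
      Visit fern.
    At fig: go right to lily.
      At lily: go left to elm.
        elm is a leaf — visit elm.
      At lily: no right child.
      Visit lily.
    Visit fig.
  Visit aster.
Visit sage.
Full post-order sequence: bay, cedar, fir, lime, rye, kale, iris, moss, ash, plum, fern, elm, lily, fig, aster, sage.

rye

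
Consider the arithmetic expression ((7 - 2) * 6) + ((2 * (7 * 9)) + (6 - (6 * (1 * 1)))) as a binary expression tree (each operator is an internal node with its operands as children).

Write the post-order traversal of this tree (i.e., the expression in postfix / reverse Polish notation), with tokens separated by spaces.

Post-order on an expression tree gives postfix notation: for each operator, emit left operand, right operand, then the operator.

7 2 - 6 * 2 7 9 * * 6 6 1 1 * * - + +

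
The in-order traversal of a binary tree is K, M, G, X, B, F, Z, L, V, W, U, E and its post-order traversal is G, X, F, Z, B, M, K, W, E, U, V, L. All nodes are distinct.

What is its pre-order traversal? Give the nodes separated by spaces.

The last element of post-order is the root; it splits in-order into left and right subtrees.
Root L: left subtree has 7 nodes {K, M, G, X, B, F, Z}, right has 4 {V, W, U, E}.
  Root K: left subtree has 0 nodes { }, right has 6 {M, G, X, B, F, Z}.
    Root M: left subtree has 0 nodes { }, right has 5 {G, X, B, F, Z}.
      Root B: left subtree has 2 nodes {G, X}, right has 2 {F, Z}.
        Root X: left subtree has 1 node {G}, right has 0 { }.
        Root Z: left subtree has 1 node {F}, right has 0 { }.
  Root V: left subtree has 0 nodes { }, right has 3 {W, U, E}.
    Root U: left subtree has 1 node {W}, right has 1 {E}.

L K M B X G Z F V U W E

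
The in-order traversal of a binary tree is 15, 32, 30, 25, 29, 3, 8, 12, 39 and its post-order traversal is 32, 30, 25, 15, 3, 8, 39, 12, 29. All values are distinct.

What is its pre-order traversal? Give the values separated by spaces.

The last element of post-order is the root; it splits in-order into left and right subtrees.
Root 29: left subtree has 4 nodes {15, 32, 30, 25}, right has 4 {3, 8, 12, 39}.
  Root 15: left subtree has 0 nodes { }, right has 3 {32, 30, 25}.
    Root 25: left subtree has 2 nodes {32, 30}, right has 0 { }.
      Root 30: left subtree has 1 node {32}, right has 0 { }.
  Root 12: left subtree has 2 nodes {3, 8}, right has 1 {39}.
    Root 8: left subtree has 1 node {3}, right has 0 { }.

29 15 25 30 32 12 8 3 39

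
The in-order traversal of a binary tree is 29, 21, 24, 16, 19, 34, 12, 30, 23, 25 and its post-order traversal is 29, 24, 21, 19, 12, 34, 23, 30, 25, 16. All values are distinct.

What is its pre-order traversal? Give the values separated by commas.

The last element of post-order is the root; it splits in-order into left and right subtrees.
Root 16: left subtree has 3 nodes {29, 21, 24}, right has 6 {19, 34, 12, 30, 23, 25}.
  Root 21: left subtree has 1 node {29}, right has 1 {24}.
  Root 25: left subtree has 5 nodes {19, 34, 12, 30, 23}, right has 0 { }.
    Root 30: left subtree has 3 nodes {19, 34, 12}, right has 1 {23}.
      Root 34: left subtree has 1 node {19}, right has 1 {12}.

16, 21, 29, 24, 25, 30, 34, 19, 12, 23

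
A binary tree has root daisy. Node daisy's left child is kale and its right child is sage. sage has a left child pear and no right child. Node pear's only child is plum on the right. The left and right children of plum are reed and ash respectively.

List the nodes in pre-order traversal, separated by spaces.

daisy kale sage pear plum reed ash

Pre-order visits the node, then its left subtree, then its right subtree.
Visit daisy.
At daisy: go left to kale.
  kale is a leaf — visit kale.
At daisy: go right to sage.
  Visit sage.
  At sage: go left to pear.
    Visit pear.
    At pear: no left child.
    At pear: go right to plum.
      Visit plum.
      At plum: go left to reed.
        reed is a leaf — visit reed.
      At plum: go right to ash.
        ash is a leaf — visit ash.
  At sage: no right child.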